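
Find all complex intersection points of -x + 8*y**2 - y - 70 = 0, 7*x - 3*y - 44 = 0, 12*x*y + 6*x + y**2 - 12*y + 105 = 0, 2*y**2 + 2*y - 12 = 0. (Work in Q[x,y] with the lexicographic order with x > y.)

{(5, -3)}

Compute a lex Gröbner basis by Buchberger's algorithm.
f_1 = -x + 8*y**2 - y - 70, LT = x.
f_2 = 7*x - 3*y - 44, LT = x.
f_3 = 12*x*y + 6*x + y**2 - 12*y + 105, LT = x*y.
f_4 = 2*y**2 + 2*y - 12, LT = y**2.

S(f_1,f_2): lcm = x. S = -8*y**2 + 10/7*y + 534/7.
  leading term y**2: subtract (-4)·f_4 from -8*y**2 + 10/7*y + 534/7 → 66/7*y + 198/7
  leading term y: no divisor's leading term divides it; move 66/7*y to the remainder.
  leading term 1: no divisor's leading term divides it; move 198/7 to the remainder.
  remainder 66/7*y + 198/7 ≠ 0; add h_5 = 66/7*y + 198/7 to the basis.

S(f_1,f_3): lcm = x*y. S = -1/2*x - 8*y**3 + 11/12*y**2 + 71*y - 35/4.
  leading term x: subtract (1/2)·f_1 from -1/2*x - 8*y**3 + 11/12*y**2 + 71*y - 35/4 → -8*y**3 - 37/12*y**2 + 143/2*y + 105/4
  leading term y**3: subtract (-4*y)·f_4 from -8*y**3 - 37/12*y**2 + 143/2*y + 105/4 → 59/12*y**2 + 47/2*y + 105/4
  leading term y**2: subtract (59/24)·f_4 from 59/12*y**2 + 47/2*y + 105/4 → 223/12*y + 223/4
  leading term y: subtract (1561/792)·h_5 from 223/12*y + 223/4 → 0
  remainder 0.

S(f_1,f_4): leading monomials are coprime, so the S-polynomial reduces to 0 (Buchberger's first criterion).
S(f_2,f_3): lcm = x*y. S = -1/2*x - 43/84*y**2 - 37/7*y - 35/4.
  leading term x: subtract (1/2)·f_1 from -1/2*x - 43/84*y**2 - 37/7*y - 35/4 → -379/84*y**2 - 67/14*y + 105/4
  leading term y**2: subtract (-379/168)·f_4 from -379/84*y**2 - 67/14*y + 105/4 → -23/84*y - 23/28
  leading term y: subtract (-23/792)·h_5 from -23/84*y - 23/28 → 0
  remainder 0.

S(f_2,f_4): leading monomials are coprime, so the S-polynomial reduces to 0 (Buchberger's first criterion).
S(f_3,f_4): lcm = x*y**2. S = -1/2*x*y + 6*x + 1/12*y**3 - y**2 + 35/4*y.
  leading term x*y: subtract (1/2*y)·f_1 from -1/2*x*y + 6*x + 1/12*y**3 - y**2 + 35/4*y → 6*x - 47/12*y**3 - 1/2*y**2 + 175/4*y
  leading term x: subtract (-6)·f_1 from 6*x - 47/12*y**3 - 1/2*y**2 + 175/4*y → -47/12*y**3 + 95/2*y**2 + 151/4*y - 420
  leading term y**3: subtract (-47/24*y)·f_4 from -47/12*y**3 + 95/2*y**2 + 151/4*y - 420 → 617/12*y**2 + 57/4*y - 420
  leading term y**2: subtract (617/24)·f_4 from 617/12*y**2 + 57/4*y - 420 → -223/6*y - 223/2
  leading term y: subtract (-1561/396)·h_5 from -223/6*y - 223/2 → 0
  remainder 0.

S(f_1,h_5): leading monomials are coprime, so the S-polynomial reduces to 0 (Buchberger's first criterion).
S(f_2,h_5): leading monomials are coprime, so the S-polynomial reduces to 0 (Buchberger's first criterion).
S(f_3,h_5): lcm = x*y. S = -5/2*x + 1/12*y**2 - y + 35/4.
  leading term x: subtract (5/2)·f_1 from -5/2*x + 1/12*y**2 - y + 35/4 → -239/12*y**2 + 3/2*y + 735/4
  leading term y**2: subtract (-239/24)·f_4 from -239/12*y**2 + 3/2*y + 735/4 → 257/12*y + 257/4
  leading term y: subtract (1799/792)·h_5 from 257/12*y + 257/4 → 0
  remainder 0.

S(f_4,h_5): lcm = y**2. S = -2*y - 6.
  leading term y: subtract (-7/33)·h_5 from -2*y - 6 → 0
  remainder 0.

Every S-polynomial of the final basis reduces to 0, so we have a Gröbner basis.
Inter-reduce: drop elements whose leading term is divisible by another's, tail-reduce, and make monic.
Reduced Gröbner basis: {x - 5, y + 3}.

Elimination: the polynomial y + 3 lies in the elimination ideal for y, so y ∈ {-3}. For each such y, the remaining basis elements (now univariate) give the rest of the solution.
  y = -3: the earlier basis element becomes x - 5 = 0, giving x = 5 — point (5, -3).
Check: every point annihilates each of the original generators.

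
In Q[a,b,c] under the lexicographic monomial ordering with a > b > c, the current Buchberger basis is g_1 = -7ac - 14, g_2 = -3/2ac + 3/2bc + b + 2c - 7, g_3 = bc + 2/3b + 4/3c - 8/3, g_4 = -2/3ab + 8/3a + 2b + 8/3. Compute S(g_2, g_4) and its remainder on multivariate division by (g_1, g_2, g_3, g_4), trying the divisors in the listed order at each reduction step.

S(g_2, g_4) = 4ac - b^2c - 2/3b^2 + 5/3bc + 14/3b + 4c; remainder on division = 0.

lcm(LM(g_2), LM(g_4)) = abc.
S = (lcm/LT(g_2))·g_2 − (lcm/LT(g_4))·g_4 = 4ac - b^2c - 2/3b^2 + 5/3bc + 14/3b + 4c.
Reduce S modulo (g_1, g_2, g_3, g_4) in that order:
  leading term ac: subtract (-4/7)·g_1 from 4ac - b^2c - 2/3b^2 + 5/3bc + 14/3b + 4c → -b^2c - 2/3b^2 + 5/3bc + 14/3b + 4c - 8
  leading term b^2c: subtract (-b)·g_3 from -b^2c - 2/3b^2 + 5/3bc + 14/3b + 4c - 8 → 3bc + 2b + 4c - 8
  leading term bc: subtract (3)·g_3 from 3bc + 2b + 4c - 8 → 0
The remainder is 0, so this S-polynomial contributes no new basis element.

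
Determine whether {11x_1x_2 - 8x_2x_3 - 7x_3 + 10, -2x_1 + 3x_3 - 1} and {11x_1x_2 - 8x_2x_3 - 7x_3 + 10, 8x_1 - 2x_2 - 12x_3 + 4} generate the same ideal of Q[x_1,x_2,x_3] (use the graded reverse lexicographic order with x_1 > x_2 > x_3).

No, the ideals differ.

Two ideals are equal iff their reduced Gröbner bases coincide (the reduced basis is unique for a fixed ordering).
Buchberger on the first generating set:
f_1 = 11x_1x_2 - 8x_2x_3 - 7x_3 + 10, LT = x_1x_2.
f_2 = -2x_1 + 3x_3 - 1, LT = x_1.

S(f_1,f_2): lcm = x_1x_2. S = \tfrac{17}{22}x_2x_3 - \tfrac{1}{2}x_2 - \tfrac{7}{11}x_3 + \tfrac{10}{11}.
  leading term x_2x_3: no divisor's leading term divides it; move \tfrac{17}{22}x_2x_3 to the remainder.
  leading term x_2: no divisor's leading term divides it; move -\tfrac{1}{2}x_2 to the remainder.
  leading term x_3: no divisor's leading term divides it; move -\tfrac{7}{11}x_3 to the remainder.
  leading term 1: no divisor's leading term divides it; move \tfrac{10}{11} to the remainder.
  remainder \tfrac{17}{22}x_2x_3 - \tfrac{1}{2}x_2 - \tfrac{7}{11}x_3 + \tfrac{10}{11} ≠ 0; add g_3 = \tfrac{17}{22}x_2x_3 - \tfrac{1}{2}x_2 - \tfrac{7}{11}x_3 + \tfrac{10}{11} to the basis.

S(f_1,g_3): lcm = x_1x_2x_3. S = -\tfrac{8}{11}x_2x_3^{2} + \tfrac{11}{17}x_1x_2 + \tfrac{14}{17}x_1x_3 - \tfrac{7}{11}x_3^{2} - \tfrac{20}{17}x_1 + \tfrac{10}{11}x_3.
  leading term x_2x_3^{2}: subtract (-\tfrac{16}{17}x_3)·g_3 from -\tfrac{8}{11}x_2x_3^{2} + \tfrac{11}{17}x_1x_2 + \tfrac{14}{17}x_1x_3 - \tfrac{7}{11}x_3^{2} - \tfrac{20}{17}x_1 + \tfrac{10}{11}x_3 → \tfrac{11}{17}x_1x_2 + \tfrac{14}{17}x_1x_3 - \tfrac{8}{17}x_2x_3 - \tfrac{21}{17}x_3^{2} - \tfrac{20}{17}x_1 + \tfrac{30}{17}x_3
  leading term x_1x_2: subtract (\tfrac{1}{17})·f_1 from \tfrac{11}{17}x_1x_2 + \tfrac{14}{17}x_1x_3 - \tfrac{8}{17}x_2x_3 - \tfrac{21}{17}x_3^{2} - \tfrac{20}{17}x_1 + \tfrac{30}{17}x_3 → \tfrac{14}{17}x_1x_3 - \tfrac{21}{17}x_3^{2} - \tfrac{20}{17}x_1 + \tfrac{37}{17}x_3 - \tfrac{10}{17}
  leading term x_1x_3: subtract (-\tfrac{7}{17}x_3)·f_2 from \tfrac{14}{17}x_1x_3 - \tfrac{21}{17}x_3^{2} - \tfrac{20}{17}x_1 + \tfrac{37}{17}x_3 - \tfrac{10}{17} → -\tfrac{20}{17}x_1 + \tfrac{30}{17}x_3 - \tfrac{10}{17}
  leading term x_1: subtract (\tfrac{10}{17})·f_2 from -\tfrac{20}{17}x_1 + \tfrac{30}{17}x_3 - \tfrac{10}{17} → 0
  remainder 0.

S(f_2,g_3): leading monomials are coprime, so the S-polynomial reduces to 0 (Buchberger's first criterion).
Every S-polynomial of the final basis reduces to 0, so we have a Gröbner basis.
Inter-reduce: drop elements whose leading term is divisible by another's, tail-reduce, and make monic.
Reduced Gröbner basis: {x_2x_3 - \tfrac{11}{17}x_2 - \tfrac{14}{17}x_3 + \tfrac{20}{17}, x_1 - \tfrac{3}{2}x_3 + \tfrac{1}{2}}.

Buchberger on the second generating set:
h_1 = 11x_1x_2 - 8x_2x_3 - 7x_3 + 10, LT = x_1x_2.
h_2 = 8x_1 - 2x_2 - 12x_3 + 4, LT = x_1.

S(h_1,h_2): lcm = x_1x_2. S = \tfrac{1}{4}x_2^{2} + \tfrac{17}{22}x_2x_3 - \tfrac{1}{2}x_2 - \tfrac{7}{11}x_3 + \tfrac{10}{11}.
  leading term x_2^{2}: no divisor's leading term divides it; move \tfrac{1}{4}x_2^{2} to the remainder.
  leading term x_2x_3: no divisor's leading term divides it; move \tfrac{17}{22}x_2x_3 to the remainder.
  leading term x_2: no divisor's leading term divides it; move -\tfrac{1}{2}x_2 to the remainder.
  leading term x_3: no divisor's leading term divides it; move -\tfrac{7}{11}x_3 to the remainder.
  leading term 1: no divisor's leading term divides it; move \tfrac{10}{11} to the remainder.
  remainder \tfrac{1}{4}x_2^{2} + \tfrac{17}{22}x_2x_3 - \tfrac{1}{2}x_2 - \tfrac{7}{11}x_3 + \tfrac{10}{11} ≠ 0; add k_3 = \tfrac{1}{4}x_2^{2} + \tfrac{17}{22}x_2x_3 - \tfrac{1}{2}x_2 - \tfrac{7}{11}x_3 + \tfrac{10}{11} to the basis.

S(h_1,k_3): lcm = x_1x_2^{2}. S = -\tfrac{34}{11}x_1x_2x_3 - \tfrac{8}{11}x_2^{2}x_3 + 2x_1x_2 + \tfrac{28}{11}x_1x_3 - \tfrac{7}{11}x_2x_3 - \tfrac{40}{11}x_1 + \tfrac{10}{11}x_2.
  leading term x_1x_2x_3: subtract (-\tfrac{34}{121}x_3)·h_1 from -\tfrac{34}{11}x_1x_2x_3 - \tfrac{8}{11}x_2^{2}x_3 + 2x_1x_2 + \tfrac{28}{11}x_1x_3 - \tfrac{7}{11}x_2x_3 - \tfrac{40}{11}x_1 + \tfrac{10}{11}x_2 → -\tfrac{8}{11}x_2^{2}x_3 - \tfrac{272}{121}x_2x_3^{2} + 2x_1x_2 + \tfrac{28}{11}x_1x_3 - \tfrac{7}{11}x_2x_3 - \tfrac{238}{121}x_3^{2} - \tfrac{40}{11}x_1 + \tfrac{10}{11}x_2 + \tfrac{340}{121}x_3
  leading term x_2^{2}x_3: subtract (-\tfrac{32}{11}x_3)·k_3 from -\tfrac{8}{11}x_2^{2}x_3 - \tfrac{272}{121}x_2x_3^{2} + 2x_1x_2 + \tfrac{28}{11}x_1x_3 - \tfrac{7}{11}x_2x_3 - \tfrac{238}{121}x_3^{2} - \tfrac{40}{11}x_1 + \tfrac{10}{11}x_2 + \tfrac{340}{121}x_3 → 2x_1x_2 + \tfrac{28}{11}x_1x_3 - \tfrac{23}{11}x_2x_3 - \tfrac{42}{11}x_3^{2} - \tfrac{40}{11}x_1 + \tfrac{10}{11}x_2 + \tfrac{60}{11}x_3
  leading term x_1x_2: subtract (\tfrac{2}{11})·h_1 from 2x_1x_2 + \tfrac{28}{11}x_1x_3 - \tfrac{23}{11}x_2x_3 - \tfrac{42}{11}x_3^{2} - \tfrac{40}{11}x_1 + \tfrac{10}{11}x_2 + \tfrac{60}{11}x_3 → \tfrac{28}{11}x_1x_3 - \tfrac{7}{11}x_2x_3 - \tfrac{42}{11}x_3^{2} - \tfrac{40}{11}x_1 + \tfrac{10}{11}x_2 + \tfrac{74}{11}x_3 - \tfrac{20}{11}
  leading term x_1x_3: subtract (\tfrac{7}{22}x_3)·h_2 from \tfrac{28}{11}x_1x_3 - \tfrac{7}{11}x_2x_3 - \tfrac{42}{11}x_3^{2} - \tfrac{40}{11}x_1 + \tfrac{10}{11}x_2 + \tfrac{74}{11}x_3 - \tfrac{20}{11} → -\tfrac{40}{11}x_1 + \tfrac{10}{11}x_2 + \tfrac{60}{11}x_3 - \tfrac{20}{11}
  leading term x_1: subtract (-\tfrac{5}{11})·h_2 from -\tfrac{40}{11}x_1 + \tfrac{10}{11}x_2 + \tfrac{60}{11}x_3 - \tfrac{20}{11} → 0
  remainder 0.

S(h_2,k_3): leading monomials are coprime, so the S-polynomial reduces to 0 (Buchberger's first criterion).
Every S-polynomial of the final basis reduces to 0, so we have a Gröbner basis.
Inter-reduce: drop elements whose leading term is divisible by another's, tail-reduce, and make monic.
Reduced Gröbner basis: {x_2^{2} + \tfrac{34}{11}x_2x_3 - 2x_2 - \tfrac{28}{11}x_3 + \tfrac{40}{11}, x_1 - \tfrac{1}{4}x_2 - \tfrac{3}{2}x_3 + \tfrac{1}{2}}.

These differ, so the ideals are not equal.
The choice of monomial ordering does not affect the verdict — as long as both bases are computed under the same ordering, their equality decides ideal equality.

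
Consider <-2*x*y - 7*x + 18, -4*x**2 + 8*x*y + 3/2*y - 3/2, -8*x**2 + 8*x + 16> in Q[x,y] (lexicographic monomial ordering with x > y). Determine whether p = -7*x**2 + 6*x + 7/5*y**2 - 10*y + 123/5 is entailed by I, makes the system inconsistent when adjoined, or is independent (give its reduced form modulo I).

-7*x**2 + 6*x + 7/5*y**2 - 10*y + 123/5 lies in I (it reduces to 0).

First compute the reduced Gröbner basis of I by Buchberger's algorithm.
f_1 = -2*x*y - 7*x + 18, LT = x*y.
f_2 = -4*x**2 + 8*x*y + 3/2*y - 3/2, LT = x**2.
f_3 = -8*x**2 + 8*x + 16, LT = x**2.

S(f_1,f_2): lcm = x**2*y. S = 7/2*x**2 + 2*x*y**2 - 9*x + 3/8*y**2 - 3/8*y.
  leading term x**2: subtract (-7/8)·f_2 from 7/2*x**2 + 2*x*y**2 - 9*x + 3/8*y**2 - 3/8*y → 2*x*y**2 + 7*x*y - 9*x + 3/8*y**2 + 15/16*y - 21/16
  leading term x*y**2: subtract (-y)·f_1 from 2*x*y**2 + 7*x*y - 9*x + 3/8*y**2 + 15/16*y - 21/16 → -9*x + 3/8*y**2 + 303/16*y - 21/16
  leading term x: no divisor's leading term divides it; move -9*x to the remainder.
  leading term y**2: no divisor's leading term divides it; move 3/8*y**2 to the remainder.
  leading term y: no divisor's leading term divides it; move 303/16*y to the remainder.
  leading term 1: no divisor's leading term divides it; move -21/16 to the remainder.
  remainder -9*x + 3/8*y**2 + 303/16*y - 21/16 ≠ 0; add h_4 = -9*x + 3/8*y**2 + 303/16*y - 21/16 to the basis.

S(f_1,f_3): lcm = x**2*y. S = 7/2*x**2 + x*y - 9*x + 2*y.
  leading term x**2: subtract (-7/8)·f_2 from 7/2*x**2 + x*y - 9*x + 2*y → 8*x*y - 9*x + 53/16*y - 21/16
  leading term x*y: subtract (-4)·f_1 from 8*x*y - 9*x + 53/16*y - 21/16 → -37*x + 53/16*y + 1131/16
  leading term x: subtract (37/9)·h_4 from -37*x + 53/16*y + 1131/16 → -37/24*y**2 - 1789/24*y + 913/12
  leading term y**2: no divisor's leading term divides it; move -37/24*y**2 to the remainder.
  leading term y: no divisor's leading term divides it; move -1789/24*y to the remainder.
  leading term 1: no divisor's leading term divides it; move 913/12 to the remainder.
  remainder -37/24*y**2 - 1789/24*y + 913/12 ≠ 0; add h_5 = -37/24*y**2 - 1789/24*y + 913/12 to the basis.

S(f_2,f_3): lcm = x**2. S = -2*x*y + x - 3/8*y + 19/8.
  leading term x*y: subtract (1)·f_1 from -2*x*y + x - 3/8*y + 19/8 → 8*x - 3/8*y - 125/8
  leading term x: subtract (-8/9)·h_4 from 8*x - 3/8*y - 125/8 → 1/3*y**2 + 395/24*y - 403/24
  leading term y**2: subtract (-8/37)·h_5 from 1/3*y**2 + 395/24*y - 403/24 → 101/296*y - 101/296
  leading term y: no divisor's leading term divides it; move 101/296*y to the remainder.
  leading term 1: no divisor's leading term divides it; move -101/296 to the remainder.
  remainder 101/296*y - 101/296 ≠ 0; add h_6 = 101/296*y - 101/296 to the basis.

The other S-polynomials (S(f_1,h_4), S(f_2,h_4), S(f_3,h_4), S(f_1,h_5), S(f_2,h_5), S(f_3,h_5), S(h_4,h_5), S(f_1,h_6), S(f_2,h_6), S(f_3,h_6), S(h_4,h_6), S(h_5,h_6)) all reduce to 0 modulo the current basis, so we have a Gröbner basis.
Inter-reduce: drop elements whose leading term is divisible by another's, tail-reduce, and make monic.
Reduced Gröbner basis: {x - 2, y - 1}.
Label its elements g_1 = x - 2, g_2 = y - 1.

Reduce p = -7*x**2 + 6*x + 7/5*y**2 - 10*y + 123/5 modulo G:
  leading term x**2: subtract (-7*x)·g_1 from -7*x**2 + 6*x + 7/5*y**2 - 10*y + 123/5 → -8*x + 7/5*y**2 - 10*y + 123/5
  leading term x: subtract (-8)·g_1 from -8*x + 7/5*y**2 - 10*y + 123/5 → 7/5*y**2 - 10*y + 43/5
  leading term y**2: subtract (7/5*y)·g_2 from 7/5*y**2 - 10*y + 43/5 → -43/5*y + 43/5
  leading term y: subtract (-43/5)·g_2 from -43/5*y + 43/5 → 0
  normal form = 0.
Since the normal form is 0, p ∈ I.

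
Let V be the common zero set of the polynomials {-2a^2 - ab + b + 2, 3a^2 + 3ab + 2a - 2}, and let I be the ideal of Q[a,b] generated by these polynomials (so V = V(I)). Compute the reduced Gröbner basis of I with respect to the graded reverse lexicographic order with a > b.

f_1 = -2a^2 - ab + b + 2, LT = a^2.
f_2 = 3a^2 + 3ab + 2a - 2, LT = a^2.

S(f_1,f_2): lcm = a^2. S = -1/2ab - 2/3a - 1/2b - 1/3.
  leading term ab: no divisor's leading term divides it; move -1/2ab to the remainder.
  leading term a: no divisor's leading term divides it; move -2/3a to the remainder.
  leading term b: no divisor's leading term divides it; move -1/2b to the remainder.
  leading term 1: no divisor's leading term divides it; move -1/3 to the remainder.
  remainder -1/2ab - 2/3a - 1/2b - 1/3 ≠ 0; add g_3 = -1/2ab - 2/3a - 1/2b - 1/3 to the basis.

S(f_1,g_3): lcm = a^2b. S = 1/2ab^2 - 4/3a^2 - ab - 1/2b^2 - 2/3a - b.
  leading term ab^2: subtract (-b)·g_3 from 1/2ab^2 - 4/3a^2 - ab - 1/2b^2 - 2/3a - b → -4/3a^2 - 5/3ab - b^2 - 2/3a - 4/3b
  leading term a^2: subtract (2/3)·f_1 from -4/3a^2 - 5/3ab - b^2 - 2/3a - 4/3b → -ab - b^2 - 2/3a - 2b - 4/3
  leading term ab: subtract (2)·g_3 from -ab - b^2 - 2/3a - 2b - 4/3 → -b^2 + 2/3a - b - 2/3
  leading term b^2: no divisor's leading term divides it; move -b^2 to the remainder.
  leading term a: no divisor's leading term divides it; move 2/3a to the remainder.
  leading term b: no divisor's leading term divides it; move -b to the remainder.
  leading term 1: no divisor's leading term divides it; move -2/3 to the remainder.
  remainder -b^2 + 2/3a - b - 2/3 ≠ 0; add g_4 = -b^2 + 2/3a - b - 2/3 to the basis.

S(f_2,g_3): lcm = a^2b. S = ab^2 - 4/3a^2 - 1/3ab - 2/3a - 2/3b.
  leading term ab^2: subtract (-2b)·g_3 from ab^2 - 4/3a^2 - 1/3ab - 2/3a - 2/3b → -4/3a^2 - 5/3ab - b^2 - 2/3a - 4/3b
  leading term a^2: subtract (2/3)·f_1 from -4/3a^2 - 5/3ab - b^2 - 2/3a - 4/3b → -ab - b^2 - 2/3a - 2b - 4/3
  leading term ab: subtract (2)·g_3 from -ab - b^2 - 2/3a - 2b - 4/3 → -b^2 + 2/3a - b - 2/3
  leading term b^2: subtract (1)·g_4 from -b^2 + 2/3a - b - 2/3 → 0
  remainder 0.

S(f_1,g_4): leading monomials are coprime, so the S-polynomial reduces to 0 (Buchberger's first criterion).
S(f_2,g_4): leading monomials are coprime, so the S-polynomial reduces to 0 (Buchberger's first criterion).
S(g_3,g_4): lcm = ab^2. S = 2/3a^2 + 1/3ab + b^2 - 2/3a + 2/3b.
  leading term a^2: subtract (-1/3)·f_1 from 2/3a^2 + 1/3ab + b^2 - 2/3a + 2/3b → b^2 - 2/3a + b + 2/3
  leading term b^2: subtract (-1)·g_4 from b^2 - 2/3a + b + 2/3 → 0
  remainder 0.

Every S-polynomial of the final basis reduces to 0, so we have a Gröbner basis.
Inter-reduce: drop elements whose leading term is divisible by another's, tail-reduce, and make monic.

G = {a^2 - 2/3a - b - 4/3, ab + 4/3a + b + 2/3, b^2 - 2/3a + b + 2/3}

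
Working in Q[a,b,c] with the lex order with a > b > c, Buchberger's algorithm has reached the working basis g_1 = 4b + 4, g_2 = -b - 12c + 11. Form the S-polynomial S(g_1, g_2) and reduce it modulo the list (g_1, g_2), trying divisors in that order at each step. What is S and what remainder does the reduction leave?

S(g_1, g_2) = -12c + 12; remainder on division = -12c + 12.

lcm(LM(g_1), LM(g_2)) = b.
S = (lcm/LT(g_1))·g_1 − (lcm/LT(g_2))·g_2 = -12c + 12.
Reduce S modulo (g_1, g_2) in that order:
  leading term c: no divisor's leading term divides it; move -12c to the remainder.
  leading term 1: no divisor's leading term divides it; move 12 to the remainder.
The remainder -12c + 12 is nonzero, so it would be added as the next basis element.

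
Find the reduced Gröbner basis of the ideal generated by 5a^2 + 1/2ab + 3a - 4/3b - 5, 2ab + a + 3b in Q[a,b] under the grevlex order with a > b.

Buchberger's algorithm terminates because the ascending chain of leading-term ideals stabilizes.

f_1 = 5a^2 + 1/2ab + 3a - 4/3b - 5, LT = a^2.
f_2 = 2ab + a + 3b, LT = ab.

S(f_1,f_2): lcm = a^2b. S = 1/10ab^2 - 1/2a^2 - 9/10ab - 4/15b^2 - b.
  leading term ab^2: subtract (1/20b)·f_2 from 1/10ab^2 - 1/2a^2 - 9/10ab - 4/15b^2 - b → -1/2a^2 - 19/20ab - 5/12b^2 - b
  leading term a^2: subtract (-1/10)·f_1 from -1/2a^2 - 19/20ab - 5/12b^2 - b → -9/10ab - 5/12b^2 + 3/10a - 17/15b - 1/2
  leading term ab: subtract (-9/20)·f_2 from -9/10ab - 5/12b^2 + 3/10a - 17/15b - 1/2 → -5/12b^2 + 3/4a + 13/60b - 1/2
  leading term b^2: no divisor's leading term divides it; move -5/12b^2 to the remainder.
  leading term a: no divisor's leading term divides it; move 3/4a to the remainder.
  leading term b: no divisor's leading term divides it; move 13/60b to the remainder.
  leading term 1: no divisor's leading term divides it; move -1/2 to the remainder.
  remainder -5/12b^2 + 3/4a + 13/60b - 1/2 ≠ 0; add g_3 = -5/12b^2 + 3/4a + 13/60b - 1/2 to the basis.

S(f_1,g_3): leading monomials are coprime, so the S-polynomial reduces to 0 (Buchberger's first criterion).
S(f_2,g_3): lcm = ab^2. S = 9/5a^2 + 51/50ab + 3/2b^2 - 6/5a.
  leading term a^2: subtract (9/25)·f_1 from 9/5a^2 + 51/50ab + 3/2b^2 - 6/5a → 21/25ab + 3/2b^2 - 57/25a + 12/25b + 9/5
  leading term ab: subtract (21/50)·f_2 from 21/25ab + 3/2b^2 - 57/25a + 12/25b + 9/5 → 3/2b^2 - 27/10a - 39/50b + 9/5
  leading term b^2: subtract (-18/5)·g_3 from 3/2b^2 - 27/10a - 39/50b + 9/5 → 0
  remainder 0.

Every S-polynomial of the final basis reduces to 0, so we have a Gröbner basis.

G = {a^2 + 11/20a - 5/12b - 1, ab + 1/2a + 3/2b, b^2 - 9/5a - 13/25b + 6/5}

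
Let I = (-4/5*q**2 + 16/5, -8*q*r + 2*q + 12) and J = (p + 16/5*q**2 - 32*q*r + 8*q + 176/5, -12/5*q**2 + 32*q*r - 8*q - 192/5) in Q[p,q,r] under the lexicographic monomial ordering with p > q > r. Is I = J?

No, the ideals differ.

Two ideals are equal iff their reduced Gröbner bases coincide (the reduced basis is unique for a fixed ordering).
Buchberger on the first generating set:
f_1 = -4/5*q**2 + 16/5, LT = q**2.
f_2 = -8*q*r + 2*q + 12, LT = q*r.

S(f_1,f_2): lcm = q**2*r. S = 1/4*q**2 + 3/2*q - 4*r.
  leading term q**2: subtract (-5/16)·f_1 from 1/4*q**2 + 3/2*q - 4*r → 3/2*q - 4*r + 1
  leading term q: no divisor's leading term divides it; move 3/2*q to the remainder.
  leading term r: no divisor's leading term divides it; move -4*r to the remainder.
  leading term 1: no divisor's leading term divides it; move 1 to the remainder.
  remainder 3/2*q - 4*r + 1 ≠ 0; add g_3 = 3/2*q - 4*r + 1 to the basis.

S(f_2,g_3): lcm = q*r. S = -1/4*q + 8/3*r**2 - 2/3*r - 3/2.
  leading term q: subtract (-1/6)·g_3 from -1/4*q + 8/3*r**2 - 2/3*r - 3/2 → 8/3*r**2 - 4/3*r - 4/3
  leading term r**2: no divisor's leading term divides it; move 8/3*r**2 to the remainder.
  leading term r: no divisor's leading term divides it; move -4/3*r to the remainder.
  leading term 1: no divisor's leading term divides it; move -4/3 to the remainder.
  remainder 8/3*r**2 - 4/3*r - 4/3 ≠ 0; add g_4 = 8/3*r**2 - 4/3*r - 4/3 to the basis.

The other S-polynomials (S(f_1,g_3), S(f_1,g_4), S(f_2,g_4), S(g_3,g_4)) all reduce to 0 modulo the current basis, so we have a Gröbner basis.
Inter-reduce: drop elements whose leading term is divisible by another's, tail-reduce, and make monic.
Reduced Gröbner basis: {q - 8/3*r + 2/3, r**2 - 1/2*r - 1/2}.

Buchberger on the second generating set:
h_1 = p + 16/5*q**2 - 32*q*r + 8*q + 176/5, LT = p.
h_2 = -12/5*q**2 + 32*q*r - 8*q - 192/5, LT = q**2.

The S-polynomials (S(h_1,h_2)) all reduce to 0 modulo the current basis, so we have a Gröbner basis.
Inter-reduce: drop elements whose leading term is divisible by another's, tail-reduce, and make monic.
Reduced Gröbner basis: {p + 32/3*q*r - 8/3*q - 16, q**2 - 40/3*q*r + 10/3*q + 16}.

The bases are distinct; the ideals are different.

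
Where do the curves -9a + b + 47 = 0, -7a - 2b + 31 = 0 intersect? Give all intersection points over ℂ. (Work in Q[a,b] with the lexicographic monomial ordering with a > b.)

{(5, -2)}

Compute a lex Gröbner basis by Buchberger's algorithm.
f_1 = -9a + b + 47, LT = a.
f_2 = -7a - 2b + 31, LT = a.

S(f_1,f_2): lcm = a. S = -25/63b - 50/63.
  reduce S modulo (f_1, f_2):
  remainder -25/63b - 50/63 ≠ 0; add h_3 = -25/63b - 50/63 to the basis.

The other S-polynomials (S(f_1,h_3), S(f_2,h_3)) all reduce to 0 modulo the current basis, so we have a Gröbner basis.
Inter-reduce: drop elements whose leading term is divisible by another's, tail-reduce, and make monic.
Reduced Gröbner basis: {a - 5, b + 2}.

The lex basis is triangular: the last element involves only b. Solving b + 2 = 0 gives b ∈ {-2}; substituting each value into the earlier elements determines the remaining variables.
  b = -2: the earlier basis element becomes a - 5 = 0, giving a = 5 — point (5, -2).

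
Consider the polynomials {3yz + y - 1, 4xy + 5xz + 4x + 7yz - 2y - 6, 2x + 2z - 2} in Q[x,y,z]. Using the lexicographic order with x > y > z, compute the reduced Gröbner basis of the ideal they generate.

G = {x + z - 1, y - 5z^2 + z - 1, z^3 + 2/15z^2 + 2/15z}

f_1 = 3yz + y - 1, LT = yz.
f_2 = 4xy + 5xz + 4x + 7yz - 2y - 6, LT = xy.
f_3 = 2x + 2z - 2, LT = x.

S(f_1,f_2): lcm = xyz. S = 1/3xy - 5/4xz^2 - xz - 1/3x - 7/4yz^2 + 1/2yz + 3/2z.
  reduce S modulo (f_1, f_2, f_3):
  remainder 5/4z^3 + 1/6z^2 + 1/6z ≠ 0; add g_4 = 5/4z^3 + 1/6z^2 + 1/6z to the basis.

S(f_2,f_3): lcm = xy. S = 5/4xz + x + 3/4yz + 1/2y - 3/2.
  reduce S modulo (f_1, f_2, f_3, g_4):
  remainder 1/4y - 5/4z^2 + 1/4z - 1/4 ≠ 0; add g_5 = 1/4y - 5/4z^2 + 1/4z - 1/4 to the basis.

The other S-polynomials (S(f_1,f_3), S(f_1,g_4), S(f_2,g_4), S(f_3,g_4), S(f_1,g_5), S(f_2,g_5), S(f_3,g_5), S(g_4,g_5)) all reduce to 0 modulo the current basis, so we have a Gröbner basis.
Inter-reduce: drop elements whose leading term is divisible by another's, tail-reduce, and make monic.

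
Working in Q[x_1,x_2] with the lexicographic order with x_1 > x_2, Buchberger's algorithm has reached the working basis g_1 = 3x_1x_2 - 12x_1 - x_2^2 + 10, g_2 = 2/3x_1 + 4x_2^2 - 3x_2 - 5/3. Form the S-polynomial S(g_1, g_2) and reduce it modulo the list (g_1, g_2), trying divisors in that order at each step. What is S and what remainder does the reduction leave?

S(g_1, g_2) = -4x_1 - 6x_2^3 + 25/6x_2^2 + 5/2x_2 + 10/3; remainder on division = -6x_2^3 + 169/6x_2^2 - 31/2x_2 - 20/3.

lcm(LM(g_1), LM(g_2)) = x_1x_2.
S = (lcm/LT(g_1))·g_1 − (lcm/LT(g_2))·g_2 = -4x_1 - 6x_2^3 + 25/6x_2^2 + 5/2x_2 + 10/3.
Reduce S modulo (g_1, g_2) in that order:
  leading term x_1: subtract (-6)·g_2 from -4x_1 - 6x_2^3 + 25/6x_2^2 + 5/2x_2 + 10/3 → -6x_2^3 + 169/6x_2^2 - 31/2x_2 - 20/3
  leading term x_2^3: no divisor's leading term divides it; move -6x_2^3 to the remainder.
  leading term x_2^2: no divisor's leading term divides it; move 169/6x_2^2 to the remainder.
  leading term x_2: no divisor's leading term divides it; move -31/2x_2 to the remainder.
  leading term 1: no divisor's leading term divides it; move -20/3 to the remainder.
The remainder -6x_2^3 + 169/6x_2^2 - 31/2x_2 - 20/3 is nonzero, so it would be added as the next basis element.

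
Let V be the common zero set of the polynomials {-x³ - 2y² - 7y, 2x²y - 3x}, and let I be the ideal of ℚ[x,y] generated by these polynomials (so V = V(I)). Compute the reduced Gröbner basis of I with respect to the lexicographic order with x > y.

f_1 = -x³ - 2y² - 7y, LT = x³.
f_2 = 2x²y - 3x, LT = x²y.

S(f_1,f_2): lcm = x³y. S = 3/2x² + 2y³ + 7y².
  leading term x²: no divisor's leading term divides it; move 3/2x² to the remainder.
  leading term y³: no divisor's leading term divides it; move 2y³ to the remainder.
  leading term y²: no divisor's leading term divides it; move 7y² to the remainder.
  remainder 3/2x² + 2y³ + 7y² ≠ 0; add g_3 = 3/2x² + 2y³ + 7y² to the basis.

S(f_1,g_3): lcm = x³. S = -4/3xy³ - 14/3xy² + 2y² + 7y.
  leading term xy³: no divisor's leading term divides it; move -4/3xy³ to the remainder.
  leading term xy²: no divisor's leading term divides it; move -14/3xy² to the remainder.
  leading term y²: no divisor's leading term divides it; move 2y² to the remainder.
  leading term y: no divisor's leading term divides it; move 7y to the remainder.
  remainder -4/3xy³ - 14/3xy² + 2y² + 7y ≠ 0; add g_4 = -4/3xy³ - 14/3xy² + 2y² + 7y to the basis.

S(f_2,g_3): lcm = x²y. S = -3/2x - 4/3y⁴ - 14/3y³.
  leading term x: no divisor's leading term divides it; move -3/2x to the remainder.
  leading term y⁴: no divisor's leading term divides it; move -4/3y⁴ to the remainder.
  leading term y³: no divisor's leading term divides it; move -14/3y³ to the remainder.
  remainder -3/2x - 4/3y⁴ - 14/3y³ ≠ 0; add g_5 = -3/2x - 4/3y⁴ - 14/3y³ to the basis.

S(g_4,g_5): lcm = xy³. S = 7/2xy² - 8/9y⁷ - 28/9y⁶ - 3/2y² - 21/4y.
  leading term xy²: subtract (-7/3y²)·g_5 from 7/2xy² - 8/9y⁷ - 28/9y⁶ - 3/2y² - 21/4y → -8/9y⁷ - 56/9y⁶ - 98/9y⁵ - 3/2y² - 21/4y
  leading term y⁷: no divisor's leading term divides it; move -8/9y⁷ to the remainder.
  leading term y⁶: no divisor's leading term divides it; move -56/9y⁶ to the remainder.
  leading term y⁵: no divisor's leading term divides it; move -98/9y⁵ to the remainder.
  leading term y²: no divisor's leading term divides it; move -3/2y² to the remainder.
  leading term y: no divisor's leading term divides it; move -21/4y to the remainder.
  remainder -8/9y⁷ - 56/9y⁶ - 98/9y⁵ - 3/2y² - 21/4y ≠ 0; add g_6 = -8/9y⁷ - 56/9y⁶ - 98/9y⁵ - 3/2y² - 21/4y to the basis.

The other S-polynomials (S(f_1,g_4), S(f_2,g_4), S(g_3,g_4), S(f_1,g_5), S(f_2,g_5), S(g_3,g_5), S(f_1,g_6), S(f_2,g_6), S(g_3,g_6), S(g_4,g_6), S(g_5,g_6)) all reduce to 0 modulo the current basis, so we have a Gröbner basis.
Inter-reduce: drop elements whose leading term is divisible by another's, tail-reduce, and make monic.

G = {x + 8/9y⁴ + 28/9y³, y⁷ + 7y⁶ + 49/4y⁵ + 27/16y² + 189/32y}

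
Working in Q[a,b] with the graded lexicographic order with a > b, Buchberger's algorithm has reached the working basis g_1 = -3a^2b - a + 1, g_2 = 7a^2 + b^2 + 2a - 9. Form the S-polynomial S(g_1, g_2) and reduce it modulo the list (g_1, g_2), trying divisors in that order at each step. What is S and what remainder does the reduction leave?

lcm(LM(g_1), LM(g_2)) = a^2b.
S = (lcm/LT(g_1))·g_1 − (lcm/LT(g_2))·g_2 = -1/7b^3 - 2/7ab + 1/3a + 9/7b - 1/3.
Reduce S modulo (g_1, g_2) in that order:
  leading term b^3: no divisor's leading term divides it; move -1/7b^3 to the remainder.
  leading term ab: no divisor's leading term divides it; move -2/7ab to the remainder.
  leading term a: no divisor's leading term divides it; move 1/3a to the remainder.
  leading term b: no divisor's leading term divides it; move 9/7b to the remainder.
  leading term 1: no divisor's leading term divides it; move -1/3 to the remainder.
The remainder -1/7b^3 - 2/7ab + 1/3a + 9/7b - 1/3 is nonzero, so it would be added as the next basis element.

S(g_1, g_2) = -1/7b^3 - 2/7ab + 1/3a + 9/7b - 1/3; remainder on division = -1/7b^3 - 2/7ab + 1/3a + 9/7b - 1/3.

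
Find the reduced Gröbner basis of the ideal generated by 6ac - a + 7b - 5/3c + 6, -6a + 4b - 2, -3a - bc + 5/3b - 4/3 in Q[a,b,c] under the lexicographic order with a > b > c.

f_1 = 6ac - a + 7b - 5/3c + 6, LT = ac.
f_2 = -6a + 4b - 2, LT = a.
f_3 = -3a - bc + 5/3b - 4/3, LT = a.

S(f_1,f_2): lcm = ac. S = -1/6a + 2/3bc + 7/6b - 11/18c + 1.
  leading term a: subtract (1/36)·f_2 from -1/6a + 2/3bc + 7/6b - 11/18c + 1 → 2/3bc + 19/18b - 11/18c + 19/18
  leading term bc: no divisor's leading term divides it; move 2/3bc to the remainder.
  leading term b: no divisor's leading term divides it; move 19/18b to the remainder.
  leading term c: no divisor's leading term divides it; move -11/18c to the remainder.
  leading term 1: no divisor's leading term divides it; move 19/18 to the remainder.
  remainder 2/3bc + 19/18b - 11/18c + 19/18 ≠ 0; add g_4 = 2/3bc + 19/18b - 11/18c + 19/18 to the basis.

S(f_1,f_3): lcm = ac. S = -1/6a - 1/3bc^2 + 5/9bc + 7/6b - 13/18c + 1.
  leading term a: subtract (1/36)·f_2 from -1/6a - 1/3bc^2 + 5/9bc + 7/6b - 13/18c + 1 → -1/3bc^2 + 5/9bc + 19/18b - 13/18c + 19/18
  leading term bc^2: subtract (-1/2c)·g_4 from -1/3bc^2 + 5/9bc + 19/18b - 13/18c + 19/18 → 13/12bc + 19/18b - 11/36c^2 - 7/36c + 19/18
  leading term bc: subtract (13/8)·g_4 from 13/12bc + 19/18b - 11/36c^2 - 7/36c + 19/18 → -95/144b - 11/36c^2 + 115/144c - 95/144
  leading term b: no divisor's leading term divides it; move -95/144b to the remainder.
  leading term c^2: no divisor's leading term divides it; move -11/36c^2 to the remainder.
  leading term c: no divisor's leading term divides it; move 115/144c to the remainder.
  leading term 1: no divisor's leading term divides it; move -95/144 to the remainder.
  remainder -95/144b - 11/36c^2 + 115/144c - 95/144 ≠ 0; add g_5 = -95/144b - 11/36c^2 + 115/144c - 95/144 to the basis.

S(f_2,f_3): lcm = a. S = -1/3bc - 1/9b - 1/9.
  leading term bc: subtract (-1/2)·g_4 from -1/3bc - 1/9b - 1/9 → 5/12b - 11/36c + 5/12
  leading term b: subtract (-12/19)·g_5 from 5/12b - 11/36c + 5/12 → -11/57c^2 + 34/171c
  leading term c^2: no divisor's leading term divides it; move -11/57c^2 to the remainder.
  leading term c: no divisor's leading term divides it; move 34/171c to the remainder.
  remainder -11/57c^2 + 34/171c ≠ 0; add g_6 = -11/57c^2 + 34/171c to the basis.

S(f_1,g_4): lcm = abc. S = -7/4ab + 11/12ac - 19/12a + 7/6b^2 - 5/18bc + b.
  leading term ab: subtract (7/24b)·f_2 from -7/4ab + 11/12ac - 19/12a + 7/6b^2 - 5/18bc + b → 11/12ac - 19/12a - 5/18bc + 19/12b
  leading term ac: subtract (11/72)·f_1 from 11/12ac - 19/12a - 5/18bc + 19/12b → -103/72a - 5/18bc + 37/72b + 55/216c - 11/12
  leading term a: subtract (103/432)·f_2 from -103/72a - 5/18bc + 37/72b + 55/216c - 11/12 → -5/18bc - 95/216b + 55/216c - 95/216
  leading term bc: subtract (-5/12)·g_4 from -5/18bc - 95/216b + 55/216c - 95/216 → 0
  remainder 0.

S(f_2,g_4): leading monomials are coprime, so the S-polynomial reduces to 0 (Buchberger's first criterion).
S(f_3,g_4): leading monomials are coprime, so the S-polynomial reduces to 0 (Buchberger's first criterion).
S(f_1,g_5): leading monomials are coprime, so the S-polynomial reduces to 0 (Buchberger's first criterion).
S(f_2,g_5): leading monomials are coprime, so the S-polynomial reduces to 0 (Buchberger's first criterion).
S(f_3,g_5): leading monomials are coprime, so the S-polynomial reduces to 0 (Buchberger's first criterion).
S(g_4,g_5): lcm = bc. S = 19/12b - 44/95c^3 + 23/19c^2 - 23/12c + 19/12.
  leading term b: subtract (-12/5)·g_5 from 19/12b - 44/95c^3 + 23/19c^2 - 23/12c + 19/12 → -44/95c^3 + 136/285c^2
  leading term c^3: subtract (12/5c)·g_6 from -44/95c^3 + 136/285c^2 → 0
  remainder 0.

S(f_1,g_6): lcm = ac^2. S = 19/22ac + 7/6bc - 5/18c^2 + c.
  leading term ac: subtract (19/132)·f_1 from 19/22ac + 7/6bc - 5/18c^2 + c → 19/132a + 7/6bc - 133/132b - 5/18c^2 + 491/396c - 19/22
  leading term a: subtract (-19/792)·f_2 from 19/132a + 7/6bc - 133/132b - 5/18c^2 + 491/396c - 19/22 → 7/6bc - 361/396b - 5/18c^2 + 491/396c - 361/396
  leading term bc: subtract (7/4)·g_4 from 7/6bc - 361/396b - 5/18c^2 + 491/396c - 361/396 → -2185/792b - 5/18c^2 + 1829/792c - 2185/792
  leading term b: subtract (46/11)·g_5 from -2185/792b - 5/18c^2 + 1829/792c - 2185/792 → c^2 - 34/33c
  leading term c^2: subtract (-57/11)·g_6 from c^2 - 34/33c → 0
  remainder 0.

S(f_2,g_6): leading monomials are coprime, so the S-polynomial reduces to 0 (Buchberger's first criterion).
S(f_3,g_6): leading monomials are coprime, so the S-polynomial reduces to 0 (Buchberger's first criterion).
S(g_4,g_6): lcm = bc^2. S = 115/44bc - 11/12c^2 + 19/12c.
  leading term bc: subtract (345/88)·g_4 from 115/44bc - 11/12c^2 + 19/12c → -2185/528b - 11/12c^2 + 191/48c - 2185/528
  leading term b: subtract (69/11)·g_5 from -2185/528b - 11/12c^2 + 191/48c - 2185/528 → c^2 - 34/33c
  leading term c^2: subtract (-57/11)·g_6 from c^2 - 34/33c → 0
  remainder 0.

S(g_5,g_6): leading monomials are coprime, so the S-polynomial reduces to 0 (Buchberger's first criterion).
Every S-polynomial of the final basis reduces to 0, so we have a Gröbner basis.
Inter-reduce: drop elements whose leading term is divisible by another's, tail-reduce, and make monic.

G = {a - 22/45c + 1, b - 11/15c + 1, c^2 - 34/33c}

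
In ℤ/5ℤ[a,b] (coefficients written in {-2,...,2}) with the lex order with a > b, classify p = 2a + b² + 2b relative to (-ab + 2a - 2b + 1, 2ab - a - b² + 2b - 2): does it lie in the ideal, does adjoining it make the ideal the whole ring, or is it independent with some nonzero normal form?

2a + b² + 2b lies in I (it reduces to 0).

First compute the reduced Gröbner basis of I by Buchberger's algorithm.
f_1 = -ab + 2a - 2b + 1, LT = ab.
f_2 = 2ab - a - b² + 2b - 2, LT = ab.

S(f_1,f_2): lcm = ab. S = a - 2b² + b.
  reduce S modulo (f_1, f_2):
  remainder a - 2b² + b ≠ 0; add h_3 = a - 2b² + b to the basis.

S(f_1,h_3): lcm = ab. S = -2a + 2b³ - b² + 2b - 1.
  reduce S modulo (f_1, f_2, h_3):
  remainder 2b³ - b - 1 ≠ 0; add h_4 = 2b³ - b - 1 to the basis.

The other S-polynomials (S(f_2,h_3), S(f_1,h_4), S(f_2,h_4), S(h_3,h_4)) all reduce to 0 modulo the current basis, so we have a Gröbner basis.
Inter-reduce: drop elements whose leading term is divisible by another's, tail-reduce, and make monic.
Reduced Gröbner basis: {a - 2b² + b, b³ + 2b + 2}.
Label its elements g_1 = a - 2b² + b, g_2 = b³ + 2b + 2.

Reduce p = 2a + b² + 2b modulo G:
  leading term a: subtract (2)·g_1 from 2a + b² + 2b → 0
  normal form = 0.
Since the normal form is 0, p ∈ I.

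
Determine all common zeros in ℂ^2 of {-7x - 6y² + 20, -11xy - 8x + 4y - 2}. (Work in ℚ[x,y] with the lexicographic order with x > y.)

{(2, -1), (9*sqrt(1285)/847 + 479/847, 3/22 - sqrt(1285)/22), (479/847 - 9*sqrt(1285)/847, 3/22 + sqrt(1285)/22)}

Compute a lex Gröbner basis by Buchberger's algorithm.
f_1 = -7x - 6y² + 20, LT = x.
f_2 = -11xy - 8x + 4y - 2, LT = xy.

S(f_1,f_2): lcm = xy. S = -8/11x + 6/7y³ - 192/77y - 2/11.
  leading term x: subtract (8/77)·f_1 from -8/11x + 6/7y³ - 192/77y - 2/11 → 6/7y³ + 48/77y² - 192/77y - 174/77
  leading term y³: no divisor's leading term divides it; move 6/7y³ to the remainder.
  leading term y²: no divisor's leading term divides it; move 48/77y² to the remainder.
  leading term y: no divisor's leading term divides it; move -192/77y to the remainder.
  leading term 1: no divisor's leading term divides it; move -174/77 to the remainder.
  remainder 6/7y³ + 48/77y² - 192/77y - 174/77 ≠ 0; add h_3 = 6/7y³ + 48/77y² - 192/77y - 174/77 to the basis.

S(f_1,h_3): leading monomials are coprime, so the S-polynomial reduces to 0 (Buchberger's first criterion).
S(f_2,h_3): lcm = xy³. S = 32/11xy + 29/11x - 4/11y³ + 2/11y².
  leading term xy: subtract (-32/77y)·f_1 from 32/11xy + 29/11x - 4/11y³ + 2/11y² → 29/11x - 20/7y³ + 2/11y² + 640/77y
  leading term x: subtract (-29/77)·f_1 from 29/11x - 20/7y³ + 2/11y² + 640/77y → -20/7y³ - 160/77y² + 640/77y + 580/77
  leading term y³: subtract (-10/3)·h_3 from -20/7y³ - 160/77y² + 640/77y + 580/77 → 0
  remainder 0.

Every S-polynomial of the final basis reduces to 0, so we have a Gröbner basis.
Inter-reduce: drop elements whose leading term is divisible by another's, tail-reduce, and make monic.
Reduced Gröbner basis: {x + 6/7y² - 20/7, y³ + 8/11y² - 32/11y - 29/11}.

From the last basis element, y³ + 8/11y² - 32/11y - 29/11 = 0, so y takes values in {-1, 3/22 - sqrt(1285)/22, 3/22 + sqrt(1285)/22}. Each choice, substituted upward through the basis, yields the corresponding point(s) of the solution set.
  y = -1: the earlier basis element becomes x - 2 = 0, giving x = 2 — point (2, -1).
  y = 3/22 - sqrt(1285)/22: the earlier basis element becomes x - 479/847 - 9*sqrt(1285)/847 = 0, giving x = 9*sqrt(1285)/847 + 479/847 — point (9*sqrt(1285)/847 + 479/847, 3/22 - sqrt(1285)/22).
  y = 3/22 + sqrt(1285)/22: the earlier basis element becomes x - 479/847 + 9*sqrt(1285)/847 = 0, giving x = 479/847 - 9*sqrt(1285)/847 — point (479/847 - 9*sqrt(1285)/847, 3/22 + sqrt(1285)/22).
Substituting each solution back into the original system confirms all equations vanish.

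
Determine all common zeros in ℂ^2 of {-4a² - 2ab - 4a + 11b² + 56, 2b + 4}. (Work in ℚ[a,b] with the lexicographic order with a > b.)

{(-5, -2), (5, -2)}

Compute a lex Gröbner basis by Buchberger's algorithm.
f_1 = -4a² - 2ab - 4a + 11b² + 56, LT = a².
f_2 = 2b + 4, LT = b.

The S-polynomials (S(f_1,f_2)) all reduce to 0 modulo the current basis, so we have a Gröbner basis.
Inter-reduce: drop elements whose leading term is divisible by another's, tail-reduce, and make monic.
Reduced Gröbner basis: {a² - 25, b + 2}.

The lex basis is triangular: the last element involves only b. Solving b + 2 = 0 gives b ∈ {-2}; substituting each value into the earlier elements determines the remaining variables.
  b = -2: the earlier basis element becomes a² - 25 = 0, giving a = -5, 5 — points (-5, -2), (5, -2).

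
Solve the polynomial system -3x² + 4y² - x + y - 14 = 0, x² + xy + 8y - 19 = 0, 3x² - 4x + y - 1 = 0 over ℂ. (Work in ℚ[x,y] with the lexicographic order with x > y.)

{(1, 2)}

Compute a lex Gröbner basis by Buchberger's algorithm.
f_1 = -3x² - x + 4y² + y - 14, LT = x².
f_2 = x² + xy + 8y - 19, LT = x².
f_3 = 3x² - 4x + y - 1, LT = x².

S(f_1,f_2): lcm = x². S = -xy + ⅓x - 4/3y² - 25/3y + 71/3.
  leading term xy: no divisor's leading term divides it; move -xy to the remainder.
  leading term x: no divisor's leading term divides it; move ⅓x to the remainder.
  leading term y²: no divisor's leading term divides it; move -4/3y² to the remainder.
  leading term y: no divisor's leading term divides it; move -25/3y to the remainder.
  leading term 1: no divisor's leading term divides it; move 71/3 to the remainder.
  remainder -xy + ⅓x - 4/3y² - 25/3y + 71/3 ≠ 0; add h_4 = -xy + ⅓x - 4/3y² - 25/3y + 71/3 to the basis.

S(f_1,f_3): lcm = x². S = 5/3x - 4/3y² - ⅔y + 5.
  leading term x: no divisor's leading term divides it; move 5/3x to the remainder.
  leading term y²: no divisor's leading term divides it; move -4/3y² to the remainder.
  leading term y: no divisor's leading term divides it; move -⅔y to the remainder.
  leading term 1: no divisor's leading term divides it; move 5 to the remainder.
  remainder 5/3x - 4/3y² - ⅔y + 5 ≠ 0; add h_5 = 5/3x - 4/3y² - ⅔y + 5 to the basis.

S(f_1,h_4): lcm = x²y. S = ⅓x² - 4/3xy² - 8xy + 71/3x - 4/3y³ - ⅓y² + 14/3y.
  leading term x²: subtract (-1/9)·f_1 from ⅓x² - 4/3xy² - 8xy + 71/3x - 4/3y³ - ⅓y² + 14/3y → -4/3xy² - 8xy + 212/9x - 4/3y³ + 1/9y² + 43/9y - 14/9
  leading term xy²: subtract (4/3y)·h_4 from -4/3xy² - 8xy + 212/9x - 4/3y³ + 1/9y² + 43/9y - 14/9 → -76/9xy + 212/9x + 4/9y³ + 101/9y² - 241/9y - 14/9
  leading term xy: subtract (76/9)·h_4 from -76/9xy + 212/9x + 4/9y³ + 101/9y² - 241/9y - 14/9 → 560/27x + 4/9y³ + 607/27y² + 1177/27y - 5438/27
  leading term x: subtract (112/9)·h_5 from 560/27x + 4/9y³ + 607/27y² + 1177/27y - 5438/27 → 4/9y³ + 1055/27y² + 467/9y - 7118/27
  leading term y³: no divisor's leading term divides it; move 4/9y³ to the remainder.
  leading term y²: no divisor's leading term divides it; move 1055/27y² to the remainder.
  leading term y: no divisor's leading term divides it; move 467/9y to the remainder.
  leading term 1: no divisor's leading term divides it; move -7118/27 to the remainder.
  remainder 4/9y³ + 1055/27y² + 467/9y - 7118/27 ≠ 0; add h_6 = 4/9y³ + 1055/27y² + 467/9y - 7118/27 to the basis.

S(f_3,h_4): lcm = x²y. S = ⅓x² - 4/3xy² - 29/3xy + 71/3x + ⅓y² - ⅓y.
  leading term x²: subtract (-1/9)·f_1 from ⅓x² - 4/3xy² - 29/3xy + 71/3x + ⅓y² - ⅓y → -4/3xy² - 29/3xy + 212/9x + 7/9y² - 2/9y - 14/9
  leading term xy²: subtract (4/3y)·h_4 from -4/3xy² - 29/3xy + 212/9x + 7/9y² - 2/9y - 14/9 → -91/9xy + 212/9x + 16/9y³ + 107/9y² - 286/9y - 14/9
  leading term xy: subtract (91/9)·h_4 from -91/9xy + 212/9x + 16/9y³ + 107/9y² - 286/9y - 14/9 → 545/27x + 16/9y³ + 685/27y² + 1417/27y - 6503/27
  leading term x: subtract (109/9)·h_5 from 545/27x + 16/9y³ + 685/27y² + 1417/27y - 6503/27 → 16/9y³ + 1121/27y² + 545/9y - 8138/27
  leading term y³: subtract (4)·h_6 from 16/9y³ + 1121/27y² + 545/9y - 8138/27 → -1033/9y² - 147y + 6778/9
  leading term y²: no divisor's leading term divides it; move -1033/9y² to the remainder.
  leading term y: no divisor's leading term divides it; move -147y to the remainder.
  leading term 1: no divisor's leading term divides it; move 6778/9 to the remainder.
  remainder -1033/9y² - 147y + 6778/9 ≠ 0; add h_7 = -1033/9y² - 147y + 6778/9 to the basis.

S(f_1,h_5): lcm = x². S = ⅘xy² + ⅖xy - 8/3x - 4/3y² - ⅓y + 14/3.
  leading term xy²: subtract (-⅘y)·h_4 from ⅘xy² + ⅖xy - 8/3x - 4/3y² - ⅓y + 14/3 → ⅔xy - 8/3x - 16/15y³ - 8y² + 93/5y + 14/3
  leading term xy: subtract (-⅔)·h_4 from ⅔xy - 8/3x - 16/15y³ - 8y² + 93/5y + 14/3 → -22/9x - 16/15y³ - 80/9y² + 587/45y + 184/9
  leading term x: subtract (-22/15)·h_5 from -22/9x - 16/15y³ - 80/9y² + 587/45y + 184/9 → -16/15y³ - 488/45y² + 181/15y + 250/9
  leading term y³: subtract (-12/5)·h_6 from -16/15y³ - 488/45y² + 181/15y + 250/9 → 1244/15y² + 683/5y - 9074/15
  leading term y²: subtract (-3732/5165)·h_7 from 1244/15y² + 683/5y - 9074/15 → 31387/1033y - 62774/1033
  leading term y: no divisor's leading term divides it; move 31387/1033y to the remainder.
  leading term 1: no divisor's leading term divides it; move -62774/1033 to the remainder.
  remainder 31387/1033y - 62774/1033 ≠ 0; add h_8 = 31387/1033y - 62774/1033 to the basis.

The other S-polynomials (S(f_2,f_3), S(f_2,h_4), S(f_2,h_5), S(f_3,h_5), S(h_4,h_5), S(f_1,h_6), S(f_2,h_6), S(f_3,h_6), S(h_4,h_6), S(h_5,h_6), S(f_1,h_7), S(f_2,h_7), S(f_3,h_7), S(h_4,h_7), S(h_5,h_7), S(h_6,h_7), S(f_1,h_8), S(f_2,h_8), S(f_3,h_8), S(h_4,h_8), S(h_5,h_8), S(h_6,h_8), S(h_7,h_8)) all reduce to 0 modulo the current basis, so we have a Gröbner basis.
Inter-reduce: drop elements whose leading term is divisible by another's, tail-reduce, and make monic.
Reduced Gröbner basis: {x - 1, y - 2}.

A lex Gröbner basis eliminates variables successively. Here y - 2 depends only on y, with roots {2}; lifting each root through the earlier basis elements recovers the full solutions.
  y = 2: the earlier basis element becomes x - 1 = 0, giving x = 1 — point (1, 2).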